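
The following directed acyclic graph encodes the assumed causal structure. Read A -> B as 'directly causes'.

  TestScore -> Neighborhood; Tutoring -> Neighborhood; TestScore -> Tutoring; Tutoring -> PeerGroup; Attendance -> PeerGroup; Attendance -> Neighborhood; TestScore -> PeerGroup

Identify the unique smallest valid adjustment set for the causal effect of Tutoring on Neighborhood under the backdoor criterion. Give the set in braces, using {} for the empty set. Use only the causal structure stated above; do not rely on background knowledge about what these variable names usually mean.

Variables eligible for adjustment (non-descendants of Tutoring, excluding Tutoring and Neighborhood): {Attendance, TestScore}.
Backdoor paths from Tutoring to Neighborhood:
  P1: Tutoring <- TestScore -> PeerGroup <- Attendance -> Neighborhood
  P2: Tutoring <- TestScore -> Neighborhood
The empty set is not sufficient: P2 (Tutoring <- TestScore -> Neighborhood) has no collider blocking it and no conditioned non-collider, so it is open.
Try {TestScore}:
  P1: blocked at fork node TestScore ∈ conditioning set.
  P2: blocked at fork node TestScore ∈ conditioning set.
{TestScore} contains no descendant of Tutoring and blocks every backdoor path.
No other singleton works — e.g. {Attendance} leaves P2 open — so {TestScore} is the unique smallest valid adjustment set.

{TestScore}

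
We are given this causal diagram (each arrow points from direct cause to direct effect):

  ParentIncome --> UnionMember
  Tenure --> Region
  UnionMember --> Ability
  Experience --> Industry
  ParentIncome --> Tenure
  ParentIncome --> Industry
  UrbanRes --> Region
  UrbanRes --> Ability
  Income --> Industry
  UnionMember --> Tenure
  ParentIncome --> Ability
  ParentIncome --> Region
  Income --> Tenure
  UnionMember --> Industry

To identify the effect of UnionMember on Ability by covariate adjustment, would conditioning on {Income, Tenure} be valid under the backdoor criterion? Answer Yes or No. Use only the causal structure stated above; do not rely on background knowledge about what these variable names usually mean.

No

Backdoor paths from UnionMember to Ability (paths whose first edge points into UnionMember):
  P1: UnionMember <- ParentIncome -> Industry <- Income -> Tenure -> Region <- UrbanRes -> Ability
  P2: UnionMember <- ParentIncome -> Tenure -> Region <- UrbanRes -> Ability
  P3: UnionMember <- ParentIncome -> Ability
  P4: UnionMember <- ParentIncome -> Region <- UrbanRes -> Ability
Condition 1 (no descendant of UnionMember in the set): FAILS — Tenure is a descendant of UnionMember.
Condition 2 (every backdoor path blocked by {Income, Tenure}):
  P1: blocked at collider Industry (neither it nor any descendant is in the conditioning set).
  P2: blocked at chain node Tenure ∈ conditioning set.
  P3: open — no interior node is in the conditioning set.
  P4: blocked at collider Region (neither it nor any descendant is in the conditioning set).
{Income, Tenure} does not satisfy the backdoor criterion.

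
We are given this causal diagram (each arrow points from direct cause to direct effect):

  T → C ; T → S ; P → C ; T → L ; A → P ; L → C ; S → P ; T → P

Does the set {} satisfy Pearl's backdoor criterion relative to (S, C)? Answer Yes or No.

Backdoor paths from S to C (paths whose first edge points into S):
  P1: S <- T -> L -> C
  P2: S <- T -> P -> C
  P3: S <- T -> C
Condition 1 (no descendant of S in the set): holds — descendants of S are {C, P}; none are in {}.
Condition 2 (every backdoor path blocked by {}):
  P1: open — no interior node is in the conditioning set.
  P2: open — no interior node is in the conditioning set.
  P3: open — no interior node is in the conditioning set.
{} does not satisfy the backdoor criterion.

No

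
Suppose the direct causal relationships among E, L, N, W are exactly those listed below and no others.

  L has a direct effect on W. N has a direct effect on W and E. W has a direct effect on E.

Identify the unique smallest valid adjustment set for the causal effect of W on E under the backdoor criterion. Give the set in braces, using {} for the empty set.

{N}

Variables eligible for adjustment (non-descendants of W, excluding W and E): {L, N}.
Backdoor paths from W to E:
  P1: W <- N -> E
The empty set is not sufficient: P1 (W <- N -> E) has no collider blocking it and no conditioned non-collider, so it is open.
Try {N}:
  P1: blocked at fork node N ∈ conditioning set.
{N} contains no descendant of W and blocks every backdoor path.
No other singleton works — e.g. {L} leaves P1 open — so {N} is the unique smallest valid adjustment set.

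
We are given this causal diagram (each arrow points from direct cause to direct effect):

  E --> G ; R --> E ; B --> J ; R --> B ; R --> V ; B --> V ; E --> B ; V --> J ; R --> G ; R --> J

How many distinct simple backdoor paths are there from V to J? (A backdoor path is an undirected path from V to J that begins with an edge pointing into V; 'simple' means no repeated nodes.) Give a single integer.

8

A backdoor path from V to J is any simple undirected path whose first edge points into V (i.e. leaves V via a parent).
Parents of V: {B, R}.
Enumerating:
  P1: V <- R -> E -> B -> J
  P2: V <- R -> B -> J
  P3: V <- R -> J
  P4: V <- R -> G <- E -> B -> J
  P5: V <- B <- R -> J
  P6: V <- B <- E <- R -> J
  P7: V <- B <- E -> G <- R -> J
  P8: V <- B -> J
That exhausts the simple backdoor paths. Count: 8.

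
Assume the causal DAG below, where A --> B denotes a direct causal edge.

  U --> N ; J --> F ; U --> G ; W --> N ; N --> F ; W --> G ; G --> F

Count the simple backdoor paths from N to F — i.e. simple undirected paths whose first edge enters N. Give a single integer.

A backdoor path from N to F is any simple undirected path whose first edge points into N (i.e. leaves N via a parent).
Parents of N: {U, W}.
Enumerating:
  P1: N <- W -> G -> F
  P2: N <- U -> G -> F
That exhausts the simple backdoor paths. Count: 2.

2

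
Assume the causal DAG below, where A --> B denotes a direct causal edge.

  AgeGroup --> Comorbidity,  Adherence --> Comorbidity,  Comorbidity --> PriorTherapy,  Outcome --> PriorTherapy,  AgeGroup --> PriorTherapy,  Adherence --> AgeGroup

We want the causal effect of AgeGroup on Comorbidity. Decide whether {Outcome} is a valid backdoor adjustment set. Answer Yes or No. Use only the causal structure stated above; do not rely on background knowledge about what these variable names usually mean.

No

Backdoor paths from AgeGroup to Comorbidity (paths whose first edge points into AgeGroup):
  P1: AgeGroup <- Adherence -> Comorbidity
Condition 1 (no descendant of AgeGroup in the set): holds — descendants of AgeGroup are {Comorbidity, PriorTherapy}; none are in {Outcome}.
Condition 2 (every backdoor path blocked by {Outcome}):
  P1: open — no interior node is in the conditioning set.
{Outcome} does not satisfy the backdoor criterion.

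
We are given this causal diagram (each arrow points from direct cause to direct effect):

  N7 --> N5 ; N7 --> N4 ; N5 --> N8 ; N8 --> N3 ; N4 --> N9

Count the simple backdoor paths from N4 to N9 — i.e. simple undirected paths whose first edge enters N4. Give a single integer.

A backdoor path from N4 to N9 is any simple undirected path whose first edge points into N4 (i.e. leaves N4 via a parent).
Parents of N4: {N7}.
No simple path from any parent of N4 reaches N9 without revisiting N4, so there are no backdoor paths.

0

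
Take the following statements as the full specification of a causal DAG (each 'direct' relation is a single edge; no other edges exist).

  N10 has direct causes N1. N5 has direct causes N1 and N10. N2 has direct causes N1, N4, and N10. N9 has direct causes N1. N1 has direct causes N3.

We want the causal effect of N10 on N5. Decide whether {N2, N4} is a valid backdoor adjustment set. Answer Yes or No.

Backdoor paths from N10 to N5 (paths whose first edge points into N10):
  P1: N10 <- N1 -> N5
Condition 1 (no descendant of N10 in the set): FAILS — N2 is a descendant of N10.
Condition 2 (every backdoor path blocked by {N2, N4}):
  P1: open — no interior node is in the conditioning set.
{N2, N4} does not satisfy the backdoor criterion.

No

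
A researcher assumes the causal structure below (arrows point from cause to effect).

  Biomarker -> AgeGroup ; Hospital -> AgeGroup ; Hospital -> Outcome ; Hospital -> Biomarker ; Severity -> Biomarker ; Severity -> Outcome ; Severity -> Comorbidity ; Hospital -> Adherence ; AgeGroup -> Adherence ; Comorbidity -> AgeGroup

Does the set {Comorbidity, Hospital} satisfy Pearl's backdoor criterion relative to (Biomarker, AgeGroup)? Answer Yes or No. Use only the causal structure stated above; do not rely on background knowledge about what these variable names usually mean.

Yes

Backdoor paths from Biomarker to AgeGroup (paths whose first edge points into Biomarker):
  P1: Biomarker <- Severity -> Comorbidity -> AgeGroup
  P2: Biomarker <- Severity -> Outcome <- Hospital -> AgeGroup
  P3: Biomarker <- Severity -> Outcome <- Hospital -> Adherence <- AgeGroup
  P4: Biomarker <- Hospital -> AgeGroup
  P5: Biomarker <- Hospital -> Outcome <- Severity -> Comorbidity -> AgeGroup
  P6: Biomarker <- Hospital -> Adherence <- AgeGroup
Condition 1 (no descendant of Biomarker in the set): holds — descendants of Biomarker are {Adherence, AgeGroup}; none are in {Comorbidity, Hospital}.
Condition 2 (every backdoor path blocked by {Comorbidity, Hospital}):
  P1: blocked at chain node Comorbidity ∈ conditioning set.
  P2: blocked at collider Outcome (neither it nor any descendant is in the conditioning set).
  P3: blocked at collider Outcome (neither it nor any descendant is in the conditioning set).
  P4: blocked at fork node Hospital ∈ conditioning set.
  P5: blocked at fork node Hospital ∈ conditioning set.
  P6: blocked at fork node Hospital ∈ conditioning set.
{Comorbidity, Hospital} satisfies the backdoor criterion.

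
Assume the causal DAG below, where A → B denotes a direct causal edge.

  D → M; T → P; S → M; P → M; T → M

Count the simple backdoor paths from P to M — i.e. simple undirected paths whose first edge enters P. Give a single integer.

1

A backdoor path from P to M is any simple undirected path whose first edge points into P (i.e. leaves P via a parent).
Parents of P: {T}.
Enumerating:
  P1: P <- T -> M
That exhausts the simple backdoor paths. Count: 1.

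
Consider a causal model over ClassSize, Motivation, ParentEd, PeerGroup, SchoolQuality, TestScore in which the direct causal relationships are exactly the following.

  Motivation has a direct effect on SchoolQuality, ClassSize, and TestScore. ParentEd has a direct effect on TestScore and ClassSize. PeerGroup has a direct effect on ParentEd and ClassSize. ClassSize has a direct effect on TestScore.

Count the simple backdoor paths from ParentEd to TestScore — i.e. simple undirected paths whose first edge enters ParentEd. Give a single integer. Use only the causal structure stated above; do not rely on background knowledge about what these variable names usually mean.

A backdoor path from ParentEd to TestScore is any simple undirected path whose first edge points into ParentEd (i.e. leaves ParentEd via a parent).
Parents of ParentEd: {PeerGroup}.
Enumerating:
  P1: ParentEd <- PeerGroup -> ClassSize <- Motivation -> TestScore
  P2: ParentEd <- PeerGroup -> ClassSize -> TestScore
That exhausts the simple backdoor paths. Count: 2.

2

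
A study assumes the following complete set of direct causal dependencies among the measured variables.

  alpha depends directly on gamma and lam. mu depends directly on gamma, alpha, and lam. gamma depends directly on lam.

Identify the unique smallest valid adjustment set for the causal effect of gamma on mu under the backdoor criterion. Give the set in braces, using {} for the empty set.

Variables eligible for adjustment (non-descendants of gamma, excluding gamma and mu): {lam}.
Backdoor paths from gamma to mu:
  P1: gamma <- lam -> alpha -> mu
  P2: gamma <- lam -> mu
The empty set is not sufficient: P1 (gamma <- lam -> alpha -> mu) has no collider blocking it and no conditioned non-collider, so it is open.
Try {lam}:
  P1: blocked at fork node lam ∈ conditioning set.
  P2: blocked at fork node lam ∈ conditioning set.
{lam} contains no descendant of gamma and blocks every backdoor path.
{lam} is the unique smallest valid adjustment set.

{lam}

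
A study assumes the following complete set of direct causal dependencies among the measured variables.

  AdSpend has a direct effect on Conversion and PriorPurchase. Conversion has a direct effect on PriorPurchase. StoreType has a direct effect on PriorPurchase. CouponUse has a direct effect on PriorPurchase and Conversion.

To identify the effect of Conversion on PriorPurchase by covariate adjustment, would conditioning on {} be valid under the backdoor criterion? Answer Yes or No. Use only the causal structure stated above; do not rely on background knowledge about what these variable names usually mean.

Backdoor paths from Conversion to PriorPurchase (paths whose first edge points into Conversion):
  P1: Conversion <- AdSpend -> PriorPurchase
  P2: Conversion <- CouponUse -> PriorPurchase
Condition 1 (no descendant of Conversion in the set): holds — descendants of Conversion are {PriorPurchase}; none are in {}.
Condition 2 (every backdoor path blocked by {}):
  P1: open — no interior node is in the conditioning set.
  P2: open — no interior node is in the conditioning set.
{} does not satisfy the backdoor criterion.

No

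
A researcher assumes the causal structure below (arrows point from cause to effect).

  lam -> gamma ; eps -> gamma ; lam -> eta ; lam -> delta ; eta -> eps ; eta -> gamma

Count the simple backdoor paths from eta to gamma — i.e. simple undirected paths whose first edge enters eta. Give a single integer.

A backdoor path from eta to gamma is any simple undirected path whose first edge points into eta (i.e. leaves eta via a parent).
Parents of eta: {lam}.
Enumerating:
  P1: eta <- lam -> gamma
That exhausts the simple backdoor paths. Count: 1.

1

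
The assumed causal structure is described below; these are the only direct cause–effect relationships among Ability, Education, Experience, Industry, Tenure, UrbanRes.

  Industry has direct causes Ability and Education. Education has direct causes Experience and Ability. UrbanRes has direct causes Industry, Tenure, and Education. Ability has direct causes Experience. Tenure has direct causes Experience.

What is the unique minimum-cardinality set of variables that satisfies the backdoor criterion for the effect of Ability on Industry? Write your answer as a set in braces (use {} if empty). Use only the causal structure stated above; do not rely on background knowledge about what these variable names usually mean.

{Experience}

Variables eligible for adjustment (non-descendants of Ability, excluding Ability and Industry): {Experience, Tenure}.
Backdoor paths from Ability to Industry:
  P1: Ability <- Experience -> Education -> Industry
  P2: Ability <- Experience -> Education -> UrbanRes <- Industry
  P3: Ability <- Experience -> Tenure -> UrbanRes <- Education -> Industry
  P4: Ability <- Experience -> Tenure -> UrbanRes <- Industry
The empty set is not sufficient: P1 (Ability <- Experience -> Education -> Industry) has no collider blocking it and no conditioned non-collider, so it is open.
Try {Experience}:
  P1: blocked at fork node Experience ∈ conditioning set.
  P2: blocked at fork node Experience ∈ conditioning set.
  P3: blocked at fork node Experience ∈ conditioning set.
  P4: blocked at fork node Experience ∈ conditioning set.
{Experience} contains no descendant of Ability and blocks every backdoor path.
No other singleton works — e.g. {Tenure} leaves P1 open — so {Experience} is the unique smallest valid adjustment set.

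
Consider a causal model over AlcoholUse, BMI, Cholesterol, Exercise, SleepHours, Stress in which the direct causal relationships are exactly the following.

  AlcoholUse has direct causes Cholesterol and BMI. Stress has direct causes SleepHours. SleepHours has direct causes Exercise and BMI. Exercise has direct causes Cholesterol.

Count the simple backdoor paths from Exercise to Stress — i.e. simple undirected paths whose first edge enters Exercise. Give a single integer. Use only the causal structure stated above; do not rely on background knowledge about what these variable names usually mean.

1

A backdoor path from Exercise to Stress is any simple undirected path whose first edge points into Exercise (i.e. leaves Exercise via a parent).
Parents of Exercise: {Cholesterol}.
Enumerating:
  P1: Exercise <- Cholesterol -> AlcoholUse <- BMI -> SleepHours -> Stress
That exhausts the simple backdoor paths. Count: 1.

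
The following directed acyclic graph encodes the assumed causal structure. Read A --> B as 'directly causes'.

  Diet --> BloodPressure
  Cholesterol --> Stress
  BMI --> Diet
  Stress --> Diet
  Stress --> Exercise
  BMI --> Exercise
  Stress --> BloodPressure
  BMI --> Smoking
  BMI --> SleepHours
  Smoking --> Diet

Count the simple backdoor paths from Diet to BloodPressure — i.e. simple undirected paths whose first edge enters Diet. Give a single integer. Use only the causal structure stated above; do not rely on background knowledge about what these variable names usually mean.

3

A backdoor path from Diet to BloodPressure is any simple undirected path whose first edge points into Diet (i.e. leaves Diet via a parent).
Parents of Diet: {BMI, Smoking, Stress}.
Enumerating:
  P1: Diet <- BMI -> Exercise <- Stress -> BloodPressure
  P2: Diet <- Stress -> BloodPressure
  P3: Diet <- Smoking <- BMI -> Exercise <- Stress -> BloodPressure
That exhausts the simple backdoor paths. Count: 3.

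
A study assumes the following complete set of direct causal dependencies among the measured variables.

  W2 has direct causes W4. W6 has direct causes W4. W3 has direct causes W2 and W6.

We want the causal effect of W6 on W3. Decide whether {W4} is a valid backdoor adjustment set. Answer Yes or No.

Backdoor paths from W6 to W3 (paths whose first edge points into W6):
  P1: W6 <- W4 -> W2 -> W3
Condition 1 (no descendant of W6 in the set): holds — descendants of W6 are {W3}; none are in {W4}.
Condition 2 (every backdoor path blocked by {W4}):
  P1: blocked at fork node W4 ∈ conditioning set.
{W4} satisfies the backdoor criterion.

Yes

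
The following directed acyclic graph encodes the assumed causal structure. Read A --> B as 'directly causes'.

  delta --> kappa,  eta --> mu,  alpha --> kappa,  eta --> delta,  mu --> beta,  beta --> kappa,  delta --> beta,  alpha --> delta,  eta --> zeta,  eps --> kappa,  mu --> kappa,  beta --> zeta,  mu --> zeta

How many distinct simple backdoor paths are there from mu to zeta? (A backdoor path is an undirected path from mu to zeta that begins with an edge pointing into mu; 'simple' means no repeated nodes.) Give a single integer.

A backdoor path from mu to zeta is any simple undirected path whose first edge points into mu (i.e. leaves mu via a parent).
Parents of mu: {eta}.
Enumerating:
  P1: mu <- eta -> delta <- alpha -> kappa <- beta -> zeta
  P2: mu <- eta -> delta -> beta -> zeta
  P3: mu <- eta -> delta -> kappa <- beta -> zeta
  P4: mu <- eta -> zeta
That exhausts the simple backdoor paths. Count: 4.

4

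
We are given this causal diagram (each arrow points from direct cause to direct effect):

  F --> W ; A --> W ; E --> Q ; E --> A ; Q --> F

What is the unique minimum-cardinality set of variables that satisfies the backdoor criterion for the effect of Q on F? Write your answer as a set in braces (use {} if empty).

Variables eligible for adjustment (non-descendants of Q, excluding Q and F): {A, E}.
Backdoor paths from Q to F:
  P1: Q <- E -> A -> W <- F
Each backdoor path contains an unconditioned collider, so every path is already blocked with the empty conditioning set:
  P1: blocked at collider W (neither it nor any descendant is in the conditioning set).
The empty set is therefore the unique smallest valid set.

{}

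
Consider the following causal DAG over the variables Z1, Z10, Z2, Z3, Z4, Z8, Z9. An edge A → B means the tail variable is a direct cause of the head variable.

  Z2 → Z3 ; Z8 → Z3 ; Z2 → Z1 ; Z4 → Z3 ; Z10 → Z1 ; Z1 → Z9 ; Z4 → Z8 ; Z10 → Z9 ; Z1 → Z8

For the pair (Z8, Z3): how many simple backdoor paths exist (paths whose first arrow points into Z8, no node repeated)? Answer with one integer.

2

A backdoor path from Z8 to Z3 is any simple undirected path whose first edge points into Z8 (i.e. leaves Z8 via a parent).
Parents of Z8: {Z1, Z4}.
Enumerating:
  P1: Z8 <- Z4 -> Z3
  P2: Z8 <- Z1 <- Z2 -> Z3
That exhausts the simple backdoor paths. Count: 2.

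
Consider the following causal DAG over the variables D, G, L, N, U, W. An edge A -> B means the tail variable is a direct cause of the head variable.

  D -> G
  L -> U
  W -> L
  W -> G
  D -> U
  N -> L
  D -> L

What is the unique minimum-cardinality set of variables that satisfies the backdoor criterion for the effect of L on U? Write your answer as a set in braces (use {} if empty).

{D}

Variables eligible for adjustment (non-descendants of L, excluding L and U): {D, G, N, W}.
Backdoor paths from L to U:
  P1: L <- D -> U
  P2: L <- W -> G <- D -> U
The empty set is not sufficient: P1 (L <- D -> U) has no collider blocking it and no conditioned non-collider, so it is open.
Try {D}:
  P1: blocked at fork node D ∈ conditioning set.
  P2: blocked at collider G (neither it nor any descendant is in the conditioning set).
{D} contains no descendant of L and blocks every backdoor path.
No other singleton works — e.g. {W} leaves P1 open — so {D} is the unique smallest valid adjustment set.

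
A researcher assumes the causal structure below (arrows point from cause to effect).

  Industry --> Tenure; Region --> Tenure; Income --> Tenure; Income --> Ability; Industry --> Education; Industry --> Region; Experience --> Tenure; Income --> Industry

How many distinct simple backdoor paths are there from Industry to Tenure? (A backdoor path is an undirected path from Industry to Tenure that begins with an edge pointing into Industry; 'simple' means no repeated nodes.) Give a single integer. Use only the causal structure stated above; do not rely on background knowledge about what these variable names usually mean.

A backdoor path from Industry to Tenure is any simple undirected path whose first edge points into Industry (i.e. leaves Industry via a parent).
Parents of Industry: {Income}.
Enumerating:
  P1: Industry <- Income -> Tenure
That exhausts the simple backdoor paths. Count: 1.

1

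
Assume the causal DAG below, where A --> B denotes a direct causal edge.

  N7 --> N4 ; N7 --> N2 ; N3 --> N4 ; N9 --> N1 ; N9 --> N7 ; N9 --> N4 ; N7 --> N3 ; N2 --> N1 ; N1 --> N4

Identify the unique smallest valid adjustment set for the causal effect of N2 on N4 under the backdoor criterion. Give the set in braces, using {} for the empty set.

Variables eligible for adjustment (non-descendants of N2, excluding N2 and N4): {N3, N7, N9}.
Backdoor paths from N2 to N4:
  P1: N2 <- N7 <- N9 -> N1 -> N4
  P2: N2 <- N7 <- N9 -> N4
  P3: N2 <- N7 -> N3 -> N4
  P4: N2 <- N7 -> N4
The empty set is not sufficient: P1 (N2 <- N7 <- N9 -> N1 -> N4) has no collider blocking it and no conditioned non-collider, so it is open.
Try {N7}:
  P1: blocked at chain node N7 ∈ conditioning set.
  P2: blocked at chain node N7 ∈ conditioning set.
  P3: blocked at fork node N7 ∈ conditioning set.
  P4: blocked at fork node N7 ∈ conditioning set.
{N7} contains no descendant of N2 and blocks every backdoor path.
No other singleton works — e.g. {N9} leaves P3 open — so {N7} is the unique smallest valid adjustment set.

{N7}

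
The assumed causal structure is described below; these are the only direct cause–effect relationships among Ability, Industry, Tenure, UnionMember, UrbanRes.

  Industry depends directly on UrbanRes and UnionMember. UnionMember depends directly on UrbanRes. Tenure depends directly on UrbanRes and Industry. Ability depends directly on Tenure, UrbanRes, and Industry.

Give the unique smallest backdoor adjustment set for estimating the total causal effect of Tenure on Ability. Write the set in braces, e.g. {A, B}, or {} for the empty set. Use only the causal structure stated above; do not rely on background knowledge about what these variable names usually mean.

Variables eligible for adjustment (non-descendants of Tenure, excluding Tenure and Ability): {Industry, UnionMember, UrbanRes}.
Backdoor paths from Tenure to Ability:
  P1: Tenure <- UrbanRes -> UnionMember -> Industry -> Ability
  P2: Tenure <- UrbanRes -> Industry -> Ability
  P3: Tenure <- UrbanRes -> Ability
  P4: Tenure <- Industry <- UrbanRes -> Ability
  P5: Tenure <- Industry <- UnionMember <- UrbanRes -> Ability
  P6: Tenure <- Industry -> Ability
The empty set is not sufficient: P1 (Tenure <- UrbanRes -> UnionMember -> Industry -> Ability) has no collider blocking it and no conditioned non-collider, so it is open.
Try {Industry, UrbanRes}:
  P1: blocked at fork node UrbanRes ∈ conditioning set.
  P2: blocked at fork node UrbanRes ∈ conditioning set.
  P3: blocked at fork node UrbanRes ∈ conditioning set.
  P4: blocked at chain node Industry ∈ conditioning set.
  P5: blocked at chain node Industry ∈ conditioning set.
  P6: blocked at fork node Industry ∈ conditioning set.
{Industry, UrbanRes} contains no descendant of Tenure and blocks every backdoor path.
Every element of {Industry, UrbanRes} is needed (dropping Industry leaves P6 open; dropping UrbanRes leaves P3 open), so no proper subset is valid.
Among all size-2 subsets of the eligible variables, only {Industry, UrbanRes} blocks every backdoor path, so it is the unique smallest valid adjustment set.

{Industry, UrbanRes}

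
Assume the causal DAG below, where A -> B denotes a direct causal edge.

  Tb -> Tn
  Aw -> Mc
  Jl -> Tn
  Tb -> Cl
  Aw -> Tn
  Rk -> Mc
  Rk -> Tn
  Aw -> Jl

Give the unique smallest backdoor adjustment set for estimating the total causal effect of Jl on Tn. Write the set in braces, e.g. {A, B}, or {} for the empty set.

Variables eligible for adjustment (non-descendants of Jl, excluding Jl and Tn): {Aw, Cl, Mc, Rk, Tb}.
Backdoor paths from Jl to Tn:
  P1: Jl <- Aw -> Mc <- Rk -> Tn
  P2: Jl <- Aw -> Tn
The empty set is not sufficient: P2 (Jl <- Aw -> Tn) has no collider blocking it and no conditioned non-collider, so it is open.
Try {Aw}:
  P1: blocked at fork node Aw ∈ conditioning set.
  P2: blocked at fork node Aw ∈ conditioning set.
{Aw} contains no descendant of Jl and blocks every backdoor path.
No other singleton works — e.g. {Rk} leaves P2 open — so {Aw} is the unique smallest valid adjustment set.

{Aw}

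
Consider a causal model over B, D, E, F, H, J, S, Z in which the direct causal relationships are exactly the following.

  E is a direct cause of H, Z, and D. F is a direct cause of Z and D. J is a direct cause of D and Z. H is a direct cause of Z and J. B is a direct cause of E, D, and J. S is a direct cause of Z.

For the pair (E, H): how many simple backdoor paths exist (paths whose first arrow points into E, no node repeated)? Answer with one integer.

7

A backdoor path from E to H is any simple undirected path whose first edge points into E (i.e. leaves E via a parent).
Parents of E: {B}.
Enumerating:
  P1: E <- B -> J <- H
  P2: E <- B -> J -> Z <- H
  P3: E <- B -> J -> D <- F -> Z <- H
  P4: E <- B -> D <- F -> Z <- H
  P5: E <- B -> D <- F -> Z <- J <- H
  P6: E <- B -> D <- J <- H
  P7: E <- B -> D <- J -> Z <- H
That exhausts the simple backdoor paths. Count: 7.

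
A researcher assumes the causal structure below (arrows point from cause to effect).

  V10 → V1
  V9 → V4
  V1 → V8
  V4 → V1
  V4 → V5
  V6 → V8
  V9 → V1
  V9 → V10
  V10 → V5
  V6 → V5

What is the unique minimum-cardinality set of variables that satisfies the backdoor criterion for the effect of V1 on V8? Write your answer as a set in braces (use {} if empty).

Variables eligible for adjustment (non-descendants of V1, excluding V1 and V8): {V10, V4, V5, V6, V9}.
Backdoor paths from V1 to V8:
  P1: V1 <- V9 -> V10 -> V5 <- V6 -> V8
  P2: V1 <- V9 -> V4 -> V5 <- V6 -> V8
  P3: V1 <- V10 <- V9 -> V4 -> V5 <- V6 -> V8
  P4: V1 <- V10 -> V5 <- V6 -> V8
  P5: V1 <- V4 <- V9 -> V10 -> V5 <- V6 -> V8
  P6: V1 <- V4 -> V5 <- V6 -> V8
Each backdoor path contains an unconditioned collider, so every path is already blocked with the empty conditioning set:
  P1: blocked at collider V5 (neither it nor any descendant is in the conditioning set).
  P2: blocked at collider V5 (neither it nor any descendant is in the conditioning set).
  P3: blocked at collider V5 (neither it nor any descendant is in the conditioning set).
  P4: blocked at collider V5 (neither it nor any descendant is in the conditioning set).
  P5: blocked at collider V5 (neither it nor any descendant is in the conditioning set).
  P6: blocked at collider V5 (neither it nor any descendant is in the conditioning set).
The empty set is therefore the unique smallest valid set.

{}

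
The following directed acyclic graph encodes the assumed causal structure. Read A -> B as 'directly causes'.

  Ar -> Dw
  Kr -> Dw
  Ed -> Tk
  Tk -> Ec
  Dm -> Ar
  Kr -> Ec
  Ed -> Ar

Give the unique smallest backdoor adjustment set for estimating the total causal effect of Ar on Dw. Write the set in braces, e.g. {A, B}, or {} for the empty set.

{}

Variables eligible for adjustment (non-descendants of Ar, excluding Ar and Dw): {Dm, Ec, Ed, Kr, Tk}.
Backdoor paths from Ar to Dw:
  P1: Ar <- Ed -> Tk -> Ec <- Kr -> Dw
Each backdoor path contains an unconditioned collider, so every path is already blocked with the empty conditioning set:
  P1: blocked at collider Ec (neither it nor any descendant is in the conditioning set).
The empty set is therefore the unique smallest valid set.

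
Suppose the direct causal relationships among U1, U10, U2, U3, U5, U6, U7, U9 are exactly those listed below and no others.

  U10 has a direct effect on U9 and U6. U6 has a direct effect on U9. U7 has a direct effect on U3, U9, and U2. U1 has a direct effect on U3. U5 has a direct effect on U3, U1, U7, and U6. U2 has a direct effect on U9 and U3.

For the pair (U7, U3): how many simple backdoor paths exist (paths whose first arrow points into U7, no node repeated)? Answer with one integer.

4

A backdoor path from U7 to U3 is any simple undirected path whose first edge points into U7 (i.e. leaves U7 via a parent).
Parents of U7: {U5}.
Enumerating:
  P1: U7 <- U5 -> U1 -> U3
  P2: U7 <- U5 -> U3
  P3: U7 <- U5 -> U6 <- U10 -> U9 <- U2 -> U3
  P4: U7 <- U5 -> U6 -> U9 <- U2 -> U3
That exhausts the simple backdoor paths. Count: 4.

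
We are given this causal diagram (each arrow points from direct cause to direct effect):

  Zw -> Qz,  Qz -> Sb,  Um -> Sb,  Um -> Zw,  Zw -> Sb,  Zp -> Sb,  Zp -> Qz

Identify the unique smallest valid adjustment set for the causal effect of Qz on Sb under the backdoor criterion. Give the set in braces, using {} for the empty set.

{Zp, Zw}

Variables eligible for adjustment (non-descendants of Qz, excluding Qz and Sb): {Um, Zp, Zw}.
Backdoor paths from Qz to Sb:
  P1: Qz <- Zp -> Sb
  P2: Qz <- Zw <- Um -> Sb
  P3: Qz <- Zw -> Sb
The empty set is not sufficient: P1 (Qz <- Zp -> Sb) has no collider blocking it and no conditioned non-collider, so it is open.
Try {Zp, Zw}:
  P1: blocked at fork node Zp ∈ conditioning set.
  P2: blocked at chain node Zw ∈ conditioning set.
  P3: blocked at fork node Zw ∈ conditioning set.
{Zp, Zw} contains no descendant of Qz and blocks every backdoor path.
Every element of {Zp, Zw} is needed (dropping Zp leaves P1 open; dropping Zw leaves P2 open), so no proper subset is valid.
Among all size-2 subsets of the eligible variables, only {Zp, Zw} blocks every backdoor path, so it is the unique smallest valid adjustment set.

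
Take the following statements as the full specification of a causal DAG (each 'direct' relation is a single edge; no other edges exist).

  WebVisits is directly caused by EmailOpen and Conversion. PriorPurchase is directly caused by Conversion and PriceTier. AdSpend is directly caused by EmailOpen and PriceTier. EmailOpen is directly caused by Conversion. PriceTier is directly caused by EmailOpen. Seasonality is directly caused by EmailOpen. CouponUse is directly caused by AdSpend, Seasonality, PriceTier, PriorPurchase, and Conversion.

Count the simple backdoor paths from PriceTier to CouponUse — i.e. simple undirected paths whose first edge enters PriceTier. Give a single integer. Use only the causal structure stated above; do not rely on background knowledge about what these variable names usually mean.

6

A backdoor path from PriceTier to CouponUse is any simple undirected path whose first edge points into PriceTier (i.e. leaves PriceTier via a parent).
Parents of PriceTier: {EmailOpen}.
Enumerating:
  P1: PriceTier <- EmailOpen <- Conversion -> PriorPurchase -> CouponUse
  P2: PriceTier <- EmailOpen <- Conversion -> CouponUse
  P3: PriceTier <- EmailOpen -> WebVisits <- Conversion -> PriorPurchase -> CouponUse
  P4: PriceTier <- EmailOpen -> WebVisits <- Conversion -> CouponUse
  P5: PriceTier <- EmailOpen -> AdSpend -> CouponUse
  P6: PriceTier <- EmailOpen -> Seasonality -> CouponUse
That exhausts the simple backdoor paths. Count: 6.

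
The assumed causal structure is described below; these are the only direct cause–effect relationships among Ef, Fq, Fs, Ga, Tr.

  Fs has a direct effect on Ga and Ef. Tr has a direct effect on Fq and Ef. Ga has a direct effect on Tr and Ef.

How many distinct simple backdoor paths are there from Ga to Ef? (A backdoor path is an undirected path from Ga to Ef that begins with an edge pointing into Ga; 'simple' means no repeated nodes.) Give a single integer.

A backdoor path from Ga to Ef is any simple undirected path whose first edge points into Ga (i.e. leaves Ga via a parent).
Parents of Ga: {Fs}.
Enumerating:
  P1: Ga <- Fs -> Ef
That exhausts the simple backdoor paths. Count: 1.

1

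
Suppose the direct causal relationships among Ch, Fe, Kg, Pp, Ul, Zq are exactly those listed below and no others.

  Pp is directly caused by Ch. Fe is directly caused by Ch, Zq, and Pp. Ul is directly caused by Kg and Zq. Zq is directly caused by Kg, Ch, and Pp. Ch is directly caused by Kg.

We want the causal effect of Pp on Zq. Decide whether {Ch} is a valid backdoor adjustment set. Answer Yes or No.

Backdoor paths from Pp to Zq (paths whose first edge points into Pp):
  P1: Pp <- Ch <- Kg -> Zq
  P2: Pp <- Ch <- Kg -> Ul <- Zq
  P3: Pp <- Ch -> Zq
  P4: Pp <- Ch -> Fe <- Zq
Condition 1 (no descendant of Pp in the set): holds — descendants of Pp are {Fe, Ul, Zq}; none are in {Ch}.
Condition 2 (every backdoor path blocked by {Ch}):
  P1: blocked at chain node Ch ∈ conditioning set.
  P2: blocked at chain node Ch ∈ conditioning set.
  P3: blocked at fork node Ch ∈ conditioning set.
  P4: blocked at fork node Ch ∈ conditioning set.
{Ch} satisfies the backdoor criterion.

Yes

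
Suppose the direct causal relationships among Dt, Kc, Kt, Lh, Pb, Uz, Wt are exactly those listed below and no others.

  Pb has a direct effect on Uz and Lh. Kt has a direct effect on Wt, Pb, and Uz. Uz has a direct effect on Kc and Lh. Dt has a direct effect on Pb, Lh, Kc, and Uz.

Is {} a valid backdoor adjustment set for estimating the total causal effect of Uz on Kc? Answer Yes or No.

No

Backdoor paths from Uz to Kc (paths whose first edge points into Uz):
  P1: Uz <- Kt -> Pb <- Dt -> Kc
  P2: Uz <- Kt -> Pb -> Lh <- Dt -> Kc
  P3: Uz <- Dt -> Kc
  P4: Uz <- Pb <- Dt -> Kc
  P5: Uz <- Pb -> Lh <- Dt -> Kc
Condition 1 (no descendant of Uz in the set): holds — descendants of Uz are {Kc, Lh}; none are in {}.
Condition 2 (every backdoor path blocked by {}):
  P1: blocked at collider Pb (neither it nor any descendant is in the conditioning set).
  P2: blocked at collider Lh (neither it nor any descendant is in the conditioning set).
  P3: open — no interior node is in the conditioning set.
  P4: open — no interior node is in the conditioning set.
  P5: blocked at collider Lh (neither it nor any descendant is in the conditioning set).
{} does not satisfy the backdoor criterion.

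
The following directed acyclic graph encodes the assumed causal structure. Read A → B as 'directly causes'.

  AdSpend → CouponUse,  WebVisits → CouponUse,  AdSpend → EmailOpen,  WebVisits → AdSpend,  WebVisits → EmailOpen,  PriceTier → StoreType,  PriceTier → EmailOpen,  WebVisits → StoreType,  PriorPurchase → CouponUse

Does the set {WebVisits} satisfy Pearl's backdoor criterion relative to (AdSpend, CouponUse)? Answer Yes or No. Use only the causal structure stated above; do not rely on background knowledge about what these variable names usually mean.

Backdoor paths from AdSpend to CouponUse (paths whose first edge points into AdSpend):
  P1: AdSpend <- WebVisits -> CouponUse
Condition 1 (no descendant of AdSpend in the set): holds — descendants of AdSpend are {CouponUse, EmailOpen}; none are in {WebVisits}.
Condition 2 (every backdoor path blocked by {WebVisits}):
  P1: blocked at fork node WebVisits ∈ conditioning set.
{WebVisits} satisfies the backdoor criterion.

Yes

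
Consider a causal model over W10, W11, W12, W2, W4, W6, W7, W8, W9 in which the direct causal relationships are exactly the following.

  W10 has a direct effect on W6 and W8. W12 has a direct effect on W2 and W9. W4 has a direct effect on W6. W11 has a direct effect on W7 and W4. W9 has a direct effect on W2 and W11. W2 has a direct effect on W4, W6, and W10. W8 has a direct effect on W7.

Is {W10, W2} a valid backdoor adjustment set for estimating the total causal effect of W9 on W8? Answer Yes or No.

Backdoor paths from W9 to W8 (paths whose first edge points into W9):
  P1: W9 <- W12 -> W2 -> W10 -> W6 <- W4 <- W11 -> W7 <- W8
  P2: W9 <- W12 -> W2 -> W10 -> W8
  P3: W9 <- W12 -> W2 -> W4 <- W11 -> W7 <- W8
  P4: W9 <- W12 -> W2 -> W4 -> W6 <- W10 -> W8
  P5: W9 <- W12 -> W2 -> W6 <- W10 -> W8
  P6: W9 <- W12 -> W2 -> W6 <- W4 <- W11 -> W7 <- W8
Condition 1 (no descendant of W9 in the set): FAILS — W10 and W2 are descendants of W9.
Condition 2 (every backdoor path blocked by {W10, W2}):
  P1: blocked at chain node W2 ∈ conditioning set.
  P2: blocked at chain node W2 ∈ conditioning set.
  P3: blocked at chain node W2 ∈ conditioning set.
  P4: blocked at chain node W2 ∈ conditioning set.
  P5: blocked at chain node W2 ∈ conditioning set.
  P6: blocked at chain node W2 ∈ conditioning set.
{W10, W2} does not satisfy the backdoor criterion.

No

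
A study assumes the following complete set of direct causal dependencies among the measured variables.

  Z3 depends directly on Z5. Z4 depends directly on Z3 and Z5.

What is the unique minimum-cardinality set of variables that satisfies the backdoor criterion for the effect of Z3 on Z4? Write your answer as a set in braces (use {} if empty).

{Z5}

Variables eligible for adjustment (non-descendants of Z3, excluding Z3 and Z4): {Z5}.
Backdoor paths from Z3 to Z4:
  P1: Z3 <- Z5 -> Z4
The empty set is not sufficient: P1 (Z3 <- Z5 -> Z4) has no collider blocking it and no conditioned non-collider, so it is open.
Try {Z5}:
  P1: blocked at fork node Z5 ∈ conditioning set.
{Z5} contains no descendant of Z3 and blocks every backdoor path.
{Z5} is the unique smallest valid adjustment set.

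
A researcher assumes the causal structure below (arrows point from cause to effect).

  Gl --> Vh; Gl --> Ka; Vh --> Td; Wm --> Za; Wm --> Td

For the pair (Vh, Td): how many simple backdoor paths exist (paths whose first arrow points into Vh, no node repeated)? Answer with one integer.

A backdoor path from Vh to Td is any simple undirected path whose first edge points into Vh (i.e. leaves Vh via a parent).
Parents of Vh: {Gl}.
No simple path from any parent of Vh reaches Td without revisiting Vh, so there are no backdoor paths.

0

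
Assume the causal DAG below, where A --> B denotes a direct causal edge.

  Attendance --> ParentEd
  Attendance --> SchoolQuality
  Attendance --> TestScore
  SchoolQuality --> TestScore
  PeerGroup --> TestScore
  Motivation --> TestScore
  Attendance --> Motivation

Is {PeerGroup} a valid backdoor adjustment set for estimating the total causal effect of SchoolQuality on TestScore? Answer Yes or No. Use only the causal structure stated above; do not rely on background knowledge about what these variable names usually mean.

No

Backdoor paths from SchoolQuality to TestScore (paths whose first edge points into SchoolQuality):
  P1: SchoolQuality <- Attendance -> Motivation -> TestScore
  P2: SchoolQuality <- Attendance -> TestScore
Condition 1 (no descendant of SchoolQuality in the set): holds — descendants of SchoolQuality are {TestScore}; none are in {PeerGroup}.
Condition 2 (every backdoor path blocked by {PeerGroup}):
  P1: open — no interior node is in the conditioning set.
  P2: open — no interior node is in the conditioning set.
{PeerGroup} does not satisfy the backdoor criterion.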